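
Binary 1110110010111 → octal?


Group into 3-bit groups: 001110110010111
  001 = 1
  110 = 6
  110 = 6
  010 = 2
  111 = 7
= 0o16627


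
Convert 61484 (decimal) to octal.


Divide by 8 repeatedly:
61484 ÷ 8 = 7685 remainder 4
7685 ÷ 8 = 960 remainder 5
960 ÷ 8 = 120 remainder 0
120 ÷ 8 = 15 remainder 0
15 ÷ 8 = 1 remainder 7
1 ÷ 8 = 0 remainder 1
Reading remainders bottom-up:
= 0o170054


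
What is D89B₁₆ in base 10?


Positional values:
Position 0: B × 16^0 = 11 × 1 = 11
Position 1: 9 × 16^1 = 9 × 16 = 144
Position 2: 8 × 16^2 = 8 × 256 = 2048
Position 3: D × 16^3 = 13 × 4096 = 53248
Sum = 11 + 144 + 2048 + 53248
= 55451


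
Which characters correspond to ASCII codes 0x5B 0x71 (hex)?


Codes (hex): 0x5B 0x71
Per-code ASCII lookup:
  0x5B = 91  (special character) → '['
  0x71 = 113  (range 97-122: lowercase, 113 - 97 = 16) → 'q'
= '[q'


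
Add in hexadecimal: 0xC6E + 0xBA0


Align and add column by column (LSB to MSB, each column mod 16 with carry):
  0C6E
+ 0BA0
  ----
  col 0: E(14) + 0(0) + 0 (carry in) = 14 → E(14), carry out 0
  col 1: 6(6) + A(10) + 0 (carry in) = 16 → 0(0), carry out 1
  col 2: C(12) + B(11) + 1 (carry in) = 24 → 8(8), carry out 1
  col 3: 0(0) + 0(0) + 1 (carry in) = 1 → 1(1), carry out 0
Reading digits MSB→LSB: 180E
Strip leading zeros: 180E
= 0x180E


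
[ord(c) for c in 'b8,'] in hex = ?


String: 'b8,'  (3 characters)
Per-character ASCII lookup:
  'b': lowercase starts at 97: 'b' = 97 + 1 = 98 → 0x62
  '8': digits start at 48: '8' = 48 + 8 = 56 → 0x38
  ',': special character: ',' = 44 → 0x2C
= 0x62 0x38 0x2C


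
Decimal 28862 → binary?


Divide by 2 repeatedly:
28862 ÷ 2 = 14431 remainder 0
14431 ÷ 2 = 7215 remainder 1
7215 ÷ 2 = 3607 remainder 1
3607 ÷ 2 = 1803 remainder 1
1803 ÷ 2 = 901 remainder 1
901 ÷ 2 = 450 remainder 1
450 ÷ 2 = 225 remainder 0
225 ÷ 2 = 112 remainder 1
112 ÷ 2 = 56 remainder 0
56 ÷ 2 = 28 remainder 0
28 ÷ 2 = 14 remainder 0
14 ÷ 2 = 7 remainder 0
7 ÷ 2 = 3 remainder 1
3 ÷ 2 = 1 remainder 1
1 ÷ 2 = 0 remainder 1
Reading remainders bottom-up:
= 111000010111110


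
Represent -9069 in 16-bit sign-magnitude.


Sign bit: 1 (negative)
Magnitude: 9069 = 010001101101101
= 1010001101101101


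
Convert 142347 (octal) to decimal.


Positional values:
Position 0: 7 × 8^0 = 7
Position 1: 4 × 8^1 = 32
Position 2: 3 × 8^2 = 192
Position 3: 2 × 8^3 = 1024
Position 4: 4 × 8^4 = 16384
Position 5: 1 × 8^5 = 32768
Sum = 7 + 32 + 192 + 1024 + 16384 + 32768
= 50407


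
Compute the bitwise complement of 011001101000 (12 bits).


Original: 011001101000
Invert all bits:
  bit 0: 0 → 1
  bit 1: 1 → 0
  bit 2: 1 → 0
  bit 3: 0 → 1
  bit 4: 0 → 1
  bit 5: 1 → 0
  bit 6: 1 → 0
  bit 7: 0 → 1
  bit 8: 1 → 0
  bit 9: 0 → 1
  bit 10: 0 → 1
  bit 11: 0 → 1
= 100110010111


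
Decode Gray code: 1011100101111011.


Gray code: 1011100101111011
MSB stays the same: 1
Each subsequent bit = prev_binary XOR current_gray:
  B[1] = 1 XOR 0 = 1
  B[2] = 1 XOR 1 = 0
  B[3] = 0 XOR 1 = 1
  B[4] = 1 XOR 1 = 0
  B[5] = 0 XOR 0 = 0
  B[6] = 0 XOR 0 = 0
  B[7] = 0 XOR 1 = 1
  B[8] = 1 XOR 0 = 1
  B[9] = 1 XOR 1 = 0
  B[10] = 0 XOR 1 = 1
  B[11] = 1 XOR 1 = 0
  B[12] = 0 XOR 1 = 1
  B[13] = 1 XOR 0 = 1
  B[14] = 1 XOR 1 = 0
  B[15] = 0 XOR 1 = 1
= 1101000110101101 (53677 decimal)


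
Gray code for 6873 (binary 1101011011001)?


Binary: 1101011011001
Gray code: G = B XOR (B >> 1)
B >> 1 = 0110101101100
1101011011001 XOR 0110101101100:
  1 XOR 0 = 1
  1 XOR 1 = 0
  0 XOR 1 = 1
  1 XOR 0 = 1
  0 XOR 1 = 1
  1 XOR 0 = 1
  1 XOR 1 = 0
  0 XOR 1 = 1
  1 XOR 0 = 1
  1 XOR 1 = 0
  0 XOR 1 = 1
  0 XOR 0 = 0
  1 XOR 0 = 1
= 1011110110101


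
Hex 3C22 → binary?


Each hex digit → 4 binary bits:
  3 = 0011
  C = 1100
  2 = 0010
  2 = 0010
Concatenate: 0011 1100 0010 0010
= 0011110000100010


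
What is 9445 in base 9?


Divide by 9 repeatedly:
9445 ÷ 9 = 1049 remainder 4
1049 ÷ 9 = 116 remainder 5
116 ÷ 9 = 12 remainder 8
12 ÷ 9 = 1 remainder 3
1 ÷ 9 = 0 remainder 1
Reading remainders bottom-up:
= 13854


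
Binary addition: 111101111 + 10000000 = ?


Align and add column by column (LSB to MSB, carry propagating):
  0111101111
+ 0010000000
  ----------
  col 0: 1 + 0 + 0 (carry in) = 1 → bit 1, carry out 0
  col 1: 1 + 0 + 0 (carry in) = 1 → bit 1, carry out 0
  col 2: 1 + 0 + 0 (carry in) = 1 → bit 1, carry out 0
  col 3: 1 + 0 + 0 (carry in) = 1 → bit 1, carry out 0
  col 4: 0 + 0 + 0 (carry in) = 0 → bit 0, carry out 0
  col 5: 1 + 0 + 0 (carry in) = 1 → bit 1, carry out 0
  col 6: 1 + 0 + 0 (carry in) = 1 → bit 1, carry out 0
  col 7: 1 + 1 + 0 (carry in) = 2 → bit 0, carry out 1
  col 8: 1 + 0 + 1 (carry in) = 2 → bit 0, carry out 1
  col 9: 0 + 0 + 1 (carry in) = 1 → bit 1, carry out 0
Reading bits MSB→LSB: 1001101111
Strip leading zeros: 1001101111
= 1001101111


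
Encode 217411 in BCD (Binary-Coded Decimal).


Each digit → 4-bit binary:
  2 → 0010
  1 → 0001
  7 → 0111
  4 → 0100
  1 → 0001
  1 → 0001
= 0010 0001 0111 0100 0001 0001


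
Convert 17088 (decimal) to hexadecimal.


Divide by 16 repeatedly:
17088 ÷ 16 = 1068 remainder 0 (0)
1068 ÷ 16 = 66 remainder 12 (C)
66 ÷ 16 = 4 remainder 2 (2)
4 ÷ 16 = 0 remainder 4 (4)
Reading remainders bottom-up:
= 0x42C0


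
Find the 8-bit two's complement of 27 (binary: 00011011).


Original: 00011011
Step 1 - Invert all bits: 11100100
Step 2 - Add 1: 11100100 + 1
= 11100101 (represents -27)


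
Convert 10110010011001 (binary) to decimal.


Positional values:
Bit 0: 1 × 2^0 = 1
Bit 3: 1 × 2^3 = 8
Bit 4: 1 × 2^4 = 16
Bit 7: 1 × 2^7 = 128
Bit 10: 1 × 2^10 = 1024
Bit 11: 1 × 2^11 = 2048
Bit 13: 1 × 2^13 = 8192
Sum = 1 + 8 + 16 + 128 + 1024 + 2048 + 8192
= 11417


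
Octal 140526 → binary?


Each octal digit → 3 binary bits:
  1 = 001
  4 = 100
  0 = 000
  5 = 101
  2 = 010
  6 = 110
Concatenate: 001 100 000 101 010 110
= 001100000101010110


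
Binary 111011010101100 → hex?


Group into 4-bit nibbles: 0111011010101100
  0111 = 7
  0110 = 6
  1010 = A
  1100 = C
= 0x76AC


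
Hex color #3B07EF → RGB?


Hex: #3B07EF
R = 3B₁₆ = 59
G = 07₁₆ = 7
B = EF₁₆ = 239
= RGB(59, 7, 239)


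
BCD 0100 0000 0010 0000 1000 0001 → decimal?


Each 4-bit group → digit:
  0100 → 4
  0000 → 0
  0010 → 2
  0000 → 0
  1000 → 8
  0001 → 1
= 402081


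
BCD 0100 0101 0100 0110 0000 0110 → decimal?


Each 4-bit group → digit:
  0100 → 4
  0101 → 5
  0100 → 4
  0110 → 6
  0000 → 0
  0110 → 6
= 454606


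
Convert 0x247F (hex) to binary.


Each hex digit → 4 binary bits:
  2 = 0010
  4 = 0100
  7 = 0111
  F = 1111
Concatenate: 0010 0100 0111 1111
= 0010010001111111


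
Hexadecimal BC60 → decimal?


Positional values:
Position 0: 0 × 16^0 = 0 × 1 = 0
Position 1: 6 × 16^1 = 6 × 16 = 96
Position 2: C × 16^2 = 12 × 256 = 3072
Position 3: B × 16^3 = 11 × 4096 = 45056
Sum = 0 + 96 + 3072 + 45056
= 48224


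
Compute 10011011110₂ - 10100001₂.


Align and subtract column by column (LSB to MSB, borrowing when needed):
  10011011110
- 00010100001
  -----------
  col 0: (0 - 0 borrow-in) - 1 → borrow from next column: (0+2) - 1 = 1, borrow out 1
  col 1: (1 - 1 borrow-in) - 0 → 0 - 0 = 0, borrow out 0
  col 2: (1 - 0 borrow-in) - 0 → 1 - 0 = 1, borrow out 0
  col 3: (1 - 0 borrow-in) - 0 → 1 - 0 = 1, borrow out 0
  col 4: (1 - 0 borrow-in) - 0 → 1 - 0 = 1, borrow out 0
  col 5: (0 - 0 borrow-in) - 1 → borrow from next column: (0+2) - 1 = 1, borrow out 1
  col 6: (1 - 1 borrow-in) - 0 → 0 - 0 = 0, borrow out 0
  col 7: (1 - 0 borrow-in) - 1 → 1 - 1 = 0, borrow out 0
  col 8: (0 - 0 borrow-in) - 0 → 0 - 0 = 0, borrow out 0
  col 9: (0 - 0 borrow-in) - 0 → 0 - 0 = 0, borrow out 0
  col 10: (1 - 0 borrow-in) - 0 → 1 - 0 = 1, borrow out 0
Reading bits MSB→LSB: 10000111101
Strip leading zeros: 10000111101
= 10000111101


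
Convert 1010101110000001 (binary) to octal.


Group into 3-bit groups: 001010101110000001
  001 = 1
  010 = 2
  101 = 5
  110 = 6
  000 = 0
  001 = 1
= 0o125601


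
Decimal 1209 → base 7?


Divide by 7 repeatedly:
1209 ÷ 7 = 172 remainder 5
172 ÷ 7 = 24 remainder 4
24 ÷ 7 = 3 remainder 3
3 ÷ 7 = 0 remainder 3
Reading remainders bottom-up:
= 3345


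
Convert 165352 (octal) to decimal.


Positional values:
Position 0: 2 × 8^0 = 2
Position 1: 5 × 8^1 = 40
Position 2: 3 × 8^2 = 192
Position 3: 5 × 8^3 = 2560
Position 4: 6 × 8^4 = 24576
Position 5: 1 × 8^5 = 32768
Sum = 2 + 40 + 192 + 2560 + 24576 + 32768
= 60138


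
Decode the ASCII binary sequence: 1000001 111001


Codes (binary): 1000001 111001
Per-code ASCII lookup:
  1000001 = 65  (range 65-90: uppercase, 65 - 65 = 0) → 'A'
  111001 = 57  (range 48-57: digits, 57 - 48 = 9) → '9'
= 'A9'


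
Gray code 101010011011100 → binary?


Gray code: 101010011011100
MSB stays the same: 1
Each subsequent bit = prev_binary XOR current_gray:
  B[1] = 1 XOR 0 = 1
  B[2] = 1 XOR 1 = 0
  B[3] = 0 XOR 0 = 0
  B[4] = 0 XOR 1 = 1
  B[5] = 1 XOR 0 = 1
  B[6] = 1 XOR 0 = 1
  B[7] = 1 XOR 1 = 0
  B[8] = 0 XOR 1 = 1
  B[9] = 1 XOR 0 = 1
  B[10] = 1 XOR 1 = 0
  B[11] = 0 XOR 1 = 1
  B[12] = 1 XOR 1 = 0
  B[13] = 0 XOR 0 = 0
  B[14] = 0 XOR 0 = 0
= 110011101101000 (26472 decimal)


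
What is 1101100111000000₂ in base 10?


Positional values:
Bit 6: 1 × 2^6 = 64
Bit 7: 1 × 2^7 = 128
Bit 8: 1 × 2^8 = 256
Bit 11: 1 × 2^11 = 2048
Bit 12: 1 × 2^12 = 4096
Bit 14: 1 × 2^14 = 16384
Bit 15: 1 × 2^15 = 32768
Sum = 64 + 128 + 256 + 2048 + 4096 + 16384 + 32768
= 55744


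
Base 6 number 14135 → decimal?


Positional values (base 6):
  5 × 6^0 = 5 × 1 = 5
  3 × 6^1 = 3 × 6 = 18
  1 × 6^2 = 1 × 36 = 36
  4 × 6^3 = 4 × 216 = 864
  1 × 6^4 = 1 × 1296 = 1296
Sum = 5 + 18 + 36 + 864 + 1296
= 2219


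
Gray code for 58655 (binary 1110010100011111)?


Binary: 1110010100011111
Gray code: G = B XOR (B >> 1)
B >> 1 = 0111001010001111
1110010100011111 XOR 0111001010001111:
  1 XOR 0 = 1
  1 XOR 1 = 0
  1 XOR 1 = 0
  0 XOR 1 = 1
  0 XOR 0 = 0
  1 XOR 0 = 1
  0 XOR 1 = 1
  1 XOR 0 = 1
  0 XOR 1 = 1
  0 XOR 0 = 0
  0 XOR 0 = 0
  1 XOR 0 = 1
  1 XOR 1 = 0
  1 XOR 1 = 0
  1 XOR 1 = 0
  1 XOR 1 = 0
= 1001011110010000


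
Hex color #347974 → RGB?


Hex: #347974
R = 34₁₆ = 52
G = 79₁₆ = 121
B = 74₁₆ = 116
= RGB(52, 121, 116)


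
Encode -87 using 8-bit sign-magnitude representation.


Sign bit: 1 (negative)
Magnitude: 87 = 1010111
= 11010111


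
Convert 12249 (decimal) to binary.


Divide by 2 repeatedly:
12249 ÷ 2 = 6124 remainder 1
6124 ÷ 2 = 3062 remainder 0
3062 ÷ 2 = 1531 remainder 0
1531 ÷ 2 = 765 remainder 1
765 ÷ 2 = 382 remainder 1
382 ÷ 2 = 191 remainder 0
191 ÷ 2 = 95 remainder 1
95 ÷ 2 = 47 remainder 1
47 ÷ 2 = 23 remainder 1
23 ÷ 2 = 11 remainder 1
11 ÷ 2 = 5 remainder 1
5 ÷ 2 = 2 remainder 1
2 ÷ 2 = 1 remainder 0
1 ÷ 2 = 0 remainder 1
Reading remainders bottom-up:
= 10111111011001


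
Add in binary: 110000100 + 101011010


Align and add column by column (LSB to MSB, carry propagating):
  0110000100
+ 0101011010
  ----------
  col 0: 0 + 0 + 0 (carry in) = 0 → bit 0, carry out 0
  col 1: 0 + 1 + 0 (carry in) = 1 → bit 1, carry out 0
  col 2: 1 + 0 + 0 (carry in) = 1 → bit 1, carry out 0
  col 3: 0 + 1 + 0 (carry in) = 1 → bit 1, carry out 0
  col 4: 0 + 1 + 0 (carry in) = 1 → bit 1, carry out 0
  col 5: 0 + 0 + 0 (carry in) = 0 → bit 0, carry out 0
  col 6: 0 + 1 + 0 (carry in) = 1 → bit 1, carry out 0
  col 7: 1 + 0 + 0 (carry in) = 1 → bit 1, carry out 0
  col 8: 1 + 1 + 0 (carry in) = 2 → bit 0, carry out 1
  col 9: 0 + 0 + 1 (carry in) = 1 → bit 1, carry out 0
Reading bits MSB→LSB: 1011011110
Strip leading zeros: 1011011110
= 1011011110


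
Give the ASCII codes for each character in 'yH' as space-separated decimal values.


String: 'yH'  (2 characters)
Per-character ASCII lookup:
  'y': lowercase starts at 97: 'y' = 97 + 24 = 121
  'H': uppercase starts at 65: 'H' = 65 + 7 = 72
= 121 72


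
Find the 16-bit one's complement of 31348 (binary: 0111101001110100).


Original: 0111101001110100
Invert all bits:
  bit 0: 0 → 1
  bit 1: 1 → 0
  bit 2: 1 → 0
  bit 3: 1 → 0
  bit 4: 1 → 0
  bit 5: 0 → 1
  bit 6: 1 → 0
  bit 7: 0 → 1
  bit 8: 0 → 1
  bit 9: 1 → 0
  bit 10: 1 → 0
  bit 11: 1 → 0
  bit 12: 0 → 1
  bit 13: 1 → 0
  bit 14: 0 → 1
  bit 15: 0 → 1
= 1000010110001011


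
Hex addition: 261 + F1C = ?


Align and add column by column (LSB to MSB, each column mod 16 with carry):
  0261
+ 0F1C
  ----
  col 0: 1(1) + C(12) + 0 (carry in) = 13 → D(13), carry out 0
  col 1: 6(6) + 1(1) + 0 (carry in) = 7 → 7(7), carry out 0
  col 2: 2(2) + F(15) + 0 (carry in) = 17 → 1(1), carry out 1
  col 3: 0(0) + 0(0) + 1 (carry in) = 1 → 1(1), carry out 0
Reading digits MSB→LSB: 117D
Strip leading zeros: 117D
= 0x117D


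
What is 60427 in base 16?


Divide by 16 repeatedly:
60427 ÷ 16 = 3776 remainder 11 (B)
3776 ÷ 16 = 236 remainder 0 (0)
236 ÷ 16 = 14 remainder 12 (C)
14 ÷ 16 = 0 remainder 14 (E)
Reading remainders bottom-up:
= 0xEC0B


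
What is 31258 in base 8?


Divide by 8 repeatedly:
31258 ÷ 8 = 3907 remainder 2
3907 ÷ 8 = 488 remainder 3
488 ÷ 8 = 61 remainder 0
61 ÷ 8 = 7 remainder 5
7 ÷ 8 = 0 remainder 7
Reading remainders bottom-up:
= 0o75032


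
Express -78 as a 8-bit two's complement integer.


Original: 01001110
Step 1 - Invert all bits: 10110001
Step 2 - Add 1: 10110001 + 1
= 10110010 (represents -78)


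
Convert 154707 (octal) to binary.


Each octal digit → 3 binary bits:
  1 = 001
  5 = 101
  4 = 100
  7 = 111
  0 = 000
  7 = 111
Concatenate: 001 101 100 111 000 111
= 001101100111000111


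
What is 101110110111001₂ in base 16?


Group into 4-bit nibbles: 0101110110111001
  0101 = 5
  1101 = D
  1011 = B
  1001 = 9
= 0x5DB9


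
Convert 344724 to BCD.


Each digit → 4-bit binary:
  3 → 0011
  4 → 0100
  4 → 0100
  7 → 0111
  2 → 0010
  4 → 0100
= 0011 0100 0100 0111 0010 0100


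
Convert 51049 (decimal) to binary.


Divide by 2 repeatedly:
51049 ÷ 2 = 25524 remainder 1
25524 ÷ 2 = 12762 remainder 0
12762 ÷ 2 = 6381 remainder 0
6381 ÷ 2 = 3190 remainder 1
3190 ÷ 2 = 1595 remainder 0
1595 ÷ 2 = 797 remainder 1
797 ÷ 2 = 398 remainder 1
398 ÷ 2 = 199 remainder 0
199 ÷ 2 = 99 remainder 1
99 ÷ 2 = 49 remainder 1
49 ÷ 2 = 24 remainder 1
24 ÷ 2 = 12 remainder 0
12 ÷ 2 = 6 remainder 0
6 ÷ 2 = 3 remainder 0
3 ÷ 2 = 1 remainder 1
1 ÷ 2 = 0 remainder 1
Reading remainders bottom-up:
= 1100011101101001


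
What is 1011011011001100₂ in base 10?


Positional values:
Bit 2: 1 × 2^2 = 4
Bit 3: 1 × 2^3 = 8
Bit 6: 1 × 2^6 = 64
Bit 7: 1 × 2^7 = 128
Bit 9: 1 × 2^9 = 512
Bit 10: 1 × 2^10 = 1024
Bit 12: 1 × 2^12 = 4096
Bit 13: 1 × 2^13 = 8192
Bit 15: 1 × 2^15 = 32768
Sum = 4 + 8 + 64 + 128 + 512 + 1024 + 4096 + 8192 + 32768
= 46796


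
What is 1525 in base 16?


Divide by 16 repeatedly:
1525 ÷ 16 = 95 remainder 5 (5)
95 ÷ 16 = 5 remainder 15 (F)
5 ÷ 16 = 0 remainder 5 (5)
Reading remainders bottom-up:
= 0x5F5


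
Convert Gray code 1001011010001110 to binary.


Gray code: 1001011010001110
MSB stays the same: 1
Each subsequent bit = prev_binary XOR current_gray:
  B[1] = 1 XOR 0 = 1
  B[2] = 1 XOR 0 = 1
  B[3] = 1 XOR 1 = 0
  B[4] = 0 XOR 0 = 0
  B[5] = 0 XOR 1 = 1
  B[6] = 1 XOR 1 = 0
  B[7] = 0 XOR 0 = 0
  B[8] = 0 XOR 1 = 1
  B[9] = 1 XOR 0 = 1
  B[10] = 1 XOR 0 = 1
  B[11] = 1 XOR 0 = 1
  B[12] = 1 XOR 1 = 0
  B[13] = 0 XOR 1 = 1
  B[14] = 1 XOR 1 = 0
  B[15] = 0 XOR 0 = 0
= 1110010011110100 (58612 decimal)


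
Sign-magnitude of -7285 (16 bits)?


Sign bit: 1 (negative)
Magnitude: 7285 = 001110001110101
= 1001110001110101


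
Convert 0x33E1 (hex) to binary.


Each hex digit → 4 binary bits:
  3 = 0011
  3 = 0011
  E = 1110
  1 = 0001
Concatenate: 0011 0011 1110 0001
= 0011001111100001


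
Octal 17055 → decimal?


Positional values:
Position 0: 5 × 8^0 = 5
Position 1: 5 × 8^1 = 40
Position 2: 0 × 8^2 = 0
Position 3: 7 × 8^3 = 3584
Position 4: 1 × 8^4 = 4096
Sum = 5 + 40 + 0 + 3584 + 4096
= 7725


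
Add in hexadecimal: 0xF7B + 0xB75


Align and add column by column (LSB to MSB, each column mod 16 with carry):
  0F7B
+ 0B75
  ----
  col 0: B(11) + 5(5) + 0 (carry in) = 16 → 0(0), carry out 1
  col 1: 7(7) + 7(7) + 1 (carry in) = 15 → F(15), carry out 0
  col 2: F(15) + B(11) + 0 (carry in) = 26 → A(10), carry out 1
  col 3: 0(0) + 0(0) + 1 (carry in) = 1 → 1(1), carry out 0
Reading digits MSB→LSB: 1AF0
Strip leading zeros: 1AF0
= 0x1AF0


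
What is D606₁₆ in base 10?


Positional values:
Position 0: 6 × 16^0 = 6 × 1 = 6
Position 1: 0 × 16^1 = 0 × 16 = 0
Position 2: 6 × 16^2 = 6 × 256 = 1536
Position 3: D × 16^3 = 13 × 4096 = 53248
Sum = 6 + 0 + 1536 + 53248
= 54790


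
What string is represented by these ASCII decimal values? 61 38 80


Codes (decimal): 61 38 80
Per-code ASCII lookup:
  61  (special character) → '='
  38  (special character) → '&'
  80  (range 65-90: uppercase, 80 - 65 = 15) → 'P'
= '=&P'


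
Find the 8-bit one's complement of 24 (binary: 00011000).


Original: 00011000
Invert all bits:
  bit 0: 0 → 1
  bit 1: 0 → 1
  bit 2: 0 → 1
  bit 3: 1 → 0
  bit 4: 1 → 0
  bit 5: 0 → 1
  bit 6: 0 → 1
  bit 7: 0 → 1
= 11100111


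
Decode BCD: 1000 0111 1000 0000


Each 4-bit group → digit:
  1000 → 8
  0111 → 7
  1000 → 8
  0000 → 0
= 8780


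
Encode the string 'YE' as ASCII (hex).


String: 'YE'  (2 characters)
Per-character ASCII lookup:
  'Y': uppercase starts at 65: 'Y' = 65 + 24 = 89 → 0x59
  'E': uppercase starts at 65: 'E' = 65 + 4 = 69 → 0x45
= 0x59 0x45


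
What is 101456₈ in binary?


Each octal digit → 3 binary bits:
  1 = 001
  0 = 000
  1 = 001
  4 = 100
  5 = 101
  6 = 110
Concatenate: 001 000 001 100 101 110
= 001000001100101110


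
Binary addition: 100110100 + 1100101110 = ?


Align and add column by column (LSB to MSB, carry propagating):
  00100110100
+ 01100101110
  -----------
  col 0: 0 + 0 + 0 (carry in) = 0 → bit 0, carry out 0
  col 1: 0 + 1 + 0 (carry in) = 1 → bit 1, carry out 0
  col 2: 1 + 1 + 0 (carry in) = 2 → bit 0, carry out 1
  col 3: 0 + 1 + 1 (carry in) = 2 → bit 0, carry out 1
  col 4: 1 + 0 + 1 (carry in) = 2 → bit 0, carry out 1
  col 5: 1 + 1 + 1 (carry in) = 3 → bit 1, carry out 1
  col 6: 0 + 0 + 1 (carry in) = 1 → bit 1, carry out 0
  col 7: 0 + 0 + 0 (carry in) = 0 → bit 0, carry out 0
  col 8: 1 + 1 + 0 (carry in) = 2 → bit 0, carry out 1
  col 9: 0 + 1 + 1 (carry in) = 2 → bit 0, carry out 1
  col 10: 0 + 0 + 1 (carry in) = 1 → bit 1, carry out 0
Reading bits MSB→LSB: 10001100010
Strip leading zeros: 10001100010
= 10001100010


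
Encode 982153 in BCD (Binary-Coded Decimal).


Each digit → 4-bit binary:
  9 → 1001
  8 → 1000
  2 → 0010
  1 → 0001
  5 → 0101
  3 → 0011
= 1001 1000 0010 0001 0101 0011


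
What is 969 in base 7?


Divide by 7 repeatedly:
969 ÷ 7 = 138 remainder 3
138 ÷ 7 = 19 remainder 5
19 ÷ 7 = 2 remainder 5
2 ÷ 7 = 0 remainder 2
Reading remainders bottom-up:
= 2553


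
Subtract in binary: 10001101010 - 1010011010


Align and subtract column by column (LSB to MSB, borrowing when needed):
  10001101010
- 01010011010
  -----------
  col 0: (0 - 0 borrow-in) - 0 → 0 - 0 = 0, borrow out 0
  col 1: (1 - 0 borrow-in) - 1 → 1 - 1 = 0, borrow out 0
  col 2: (0 - 0 borrow-in) - 0 → 0 - 0 = 0, borrow out 0
  col 3: (1 - 0 borrow-in) - 1 → 1 - 1 = 0, borrow out 0
  col 4: (0 - 0 borrow-in) - 1 → borrow from next column: (0+2) - 1 = 1, borrow out 1
  col 5: (1 - 1 borrow-in) - 0 → 0 - 0 = 0, borrow out 0
  col 6: (1 - 0 borrow-in) - 0 → 1 - 0 = 1, borrow out 0
  col 7: (0 - 0 borrow-in) - 1 → borrow from next column: (0+2) - 1 = 1, borrow out 1
  col 8: (0 - 1 borrow-in) - 0 → borrow from next column: (-1+2) - 0 = 1, borrow out 1
  col 9: (0 - 1 borrow-in) - 1 → borrow from next column: (-1+2) - 1 = 0, borrow out 1
  col 10: (1 - 1 borrow-in) - 0 → 0 - 0 = 0, borrow out 0
Reading bits MSB→LSB: 00111010000
Strip leading zeros: 111010000
= 111010000


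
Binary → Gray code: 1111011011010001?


Binary: 1111011011010001
Gray code: G = B XOR (B >> 1)
B >> 1 = 0111101101101000
1111011011010001 XOR 0111101101101000:
  1 XOR 0 = 1
  1 XOR 1 = 0
  1 XOR 1 = 0
  1 XOR 1 = 0
  0 XOR 1 = 1
  1 XOR 0 = 1
  1 XOR 1 = 0
  0 XOR 1 = 1
  1 XOR 0 = 1
  1 XOR 1 = 0
  0 XOR 1 = 1
  1 XOR 0 = 1
  0 XOR 1 = 1
  0 XOR 0 = 0
  0 XOR 0 = 0
  1 XOR 0 = 1
= 1000110110111001


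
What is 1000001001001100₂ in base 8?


Group into 3-bit groups: 001000001001001100
  001 = 1
  000 = 0
  001 = 1
  001 = 1
  001 = 1
  100 = 4
= 0o101114


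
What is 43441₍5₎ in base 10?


Positional values (base 5):
  1 × 5^0 = 1 × 1 = 1
  4 × 5^1 = 4 × 5 = 20
  4 × 5^2 = 4 × 25 = 100
  3 × 5^3 = 3 × 125 = 375
  4 × 5^4 = 4 × 625 = 2500
Sum = 1 + 20 + 100 + 375 + 2500
= 2996


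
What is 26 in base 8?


Divide by 8 repeatedly:
26 ÷ 8 = 3 remainder 2
3 ÷ 8 = 0 remainder 3
Reading remainders bottom-up:
= 0o32


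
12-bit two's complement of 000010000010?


Original: 000010000010
Step 1 - Invert all bits: 111101111101
Step 2 - Add 1: 111101111101 + 1
= 111101111110 (represents -130)


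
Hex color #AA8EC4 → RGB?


Hex: #AA8EC4
R = AA₁₆ = 170
G = 8E₁₆ = 142
B = C4₁₆ = 196
= RGB(170, 142, 196)


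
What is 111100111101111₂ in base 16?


Group into 4-bit nibbles: 0111100111101111
  0111 = 7
  1001 = 9
  1110 = E
  1111 = F
= 0x79EF


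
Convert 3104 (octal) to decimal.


Positional values:
Position 0: 4 × 8^0 = 4
Position 1: 0 × 8^1 = 0
Position 2: 1 × 8^2 = 64
Position 3: 3 × 8^3 = 1536
Sum = 4 + 0 + 64 + 1536
= 1604


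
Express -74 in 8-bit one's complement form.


Original: 01001010
Invert all bits:
  bit 0: 0 → 1
  bit 1: 1 → 0
  bit 2: 0 → 1
  bit 3: 0 → 1
  bit 4: 1 → 0
  bit 5: 0 → 1
  bit 6: 1 → 0
  bit 7: 0 → 1
= 10110101


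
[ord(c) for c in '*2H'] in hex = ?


String: '*2H'  (3 characters)
Per-character ASCII lookup:
  '*': special character: '*' = 42 → 0x2A
  '2': digits start at 48: '2' = 48 + 2 = 50 → 0x32
  'H': uppercase starts at 65: 'H' = 65 + 7 = 72 → 0x48
= 0x2A 0x32 0x48


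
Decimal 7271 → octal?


Divide by 8 repeatedly:
7271 ÷ 8 = 908 remainder 7
908 ÷ 8 = 113 remainder 4
113 ÷ 8 = 14 remainder 1
14 ÷ 8 = 1 remainder 6
1 ÷ 8 = 0 remainder 1
Reading remainders bottom-up:
= 0o16147


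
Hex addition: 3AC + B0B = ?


Align and add column by column (LSB to MSB, each column mod 16 with carry):
  03AC
+ 0B0B
  ----
  col 0: C(12) + B(11) + 0 (carry in) = 23 → 7(7), carry out 1
  col 1: A(10) + 0(0) + 1 (carry in) = 11 → B(11), carry out 0
  col 2: 3(3) + B(11) + 0 (carry in) = 14 → E(14), carry out 0
  col 3: 0(0) + 0(0) + 0 (carry in) = 0 → 0(0), carry out 0
Reading digits MSB→LSB: 0EB7
Strip leading zeros: EB7
= 0xEB7


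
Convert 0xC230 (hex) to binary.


Each hex digit → 4 binary bits:
  C = 1100
  2 = 0010
  3 = 0011
  0 = 0000
Concatenate: 1100 0010 0011 0000
= 1100001000110000


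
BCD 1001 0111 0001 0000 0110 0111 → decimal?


Each 4-bit group → digit:
  1001 → 9
  0111 → 7
  0001 → 1
  0000 → 0
  0110 → 6
  0111 → 7
= 971067


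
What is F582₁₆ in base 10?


Positional values:
Position 0: 2 × 16^0 = 2 × 1 = 2
Position 1: 8 × 16^1 = 8 × 16 = 128
Position 2: 5 × 16^2 = 5 × 256 = 1280
Position 3: F × 16^3 = 15 × 4096 = 61440
Sum = 2 + 128 + 1280 + 61440
= 62850


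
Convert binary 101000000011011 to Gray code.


Binary: 101000000011011
Gray code: G = B XOR (B >> 1)
B >> 1 = 010100000001101
101000000011011 XOR 010100000001101:
  1 XOR 0 = 1
  0 XOR 1 = 1
  1 XOR 0 = 1
  0 XOR 1 = 1
  0 XOR 0 = 0
  0 XOR 0 = 0
  0 XOR 0 = 0
  0 XOR 0 = 0
  0 XOR 0 = 0
  0 XOR 0 = 0
  1 XOR 0 = 1
  1 XOR 1 = 0
  0 XOR 1 = 1
  1 XOR 0 = 1
  1 XOR 1 = 0
= 111100000010110


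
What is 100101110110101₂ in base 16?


Group into 4-bit nibbles: 0100101110110101
  0100 = 4
  1011 = B
  1011 = B
  0101 = 5
= 0x4BB5


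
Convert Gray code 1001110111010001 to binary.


Gray code: 1001110111010001
MSB stays the same: 1
Each subsequent bit = prev_binary XOR current_gray:
  B[1] = 1 XOR 0 = 1
  B[2] = 1 XOR 0 = 1
  B[3] = 1 XOR 1 = 0
  B[4] = 0 XOR 1 = 1
  B[5] = 1 XOR 1 = 0
  B[6] = 0 XOR 0 = 0
  B[7] = 0 XOR 1 = 1
  B[8] = 1 XOR 1 = 0
  B[9] = 0 XOR 1 = 1
  B[10] = 1 XOR 0 = 1
  B[11] = 1 XOR 1 = 0
  B[12] = 0 XOR 0 = 0
  B[13] = 0 XOR 0 = 0
  B[14] = 0 XOR 0 = 0
  B[15] = 0 XOR 1 = 1
= 1110100101100001 (59745 decimal)


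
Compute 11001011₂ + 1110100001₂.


Align and add column by column (LSB to MSB, carry propagating):
  00011001011
+ 01110100001
  -----------
  col 0: 1 + 1 + 0 (carry in) = 2 → bit 0, carry out 1
  col 1: 1 + 0 + 1 (carry in) = 2 → bit 0, carry out 1
  col 2: 0 + 0 + 1 (carry in) = 1 → bit 1, carry out 0
  col 3: 1 + 0 + 0 (carry in) = 1 → bit 1, carry out 0
  col 4: 0 + 0 + 0 (carry in) = 0 → bit 0, carry out 0
  col 5: 0 + 1 + 0 (carry in) = 1 → bit 1, carry out 0
  col 6: 1 + 0 + 0 (carry in) = 1 → bit 1, carry out 0
  col 7: 1 + 1 + 0 (carry in) = 2 → bit 0, carry out 1
  col 8: 0 + 1 + 1 (carry in) = 2 → bit 0, carry out 1
  col 9: 0 + 1 + 1 (carry in) = 2 → bit 0, carry out 1
  col 10: 0 + 0 + 1 (carry in) = 1 → bit 1, carry out 0
Reading bits MSB→LSB: 10001101100
Strip leading zeros: 10001101100
= 10001101100


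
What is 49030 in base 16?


Divide by 16 repeatedly:
49030 ÷ 16 = 3064 remainder 6 (6)
3064 ÷ 16 = 191 remainder 8 (8)
191 ÷ 16 = 11 remainder 15 (F)
11 ÷ 16 = 0 remainder 11 (B)
Reading remainders bottom-up:
= 0xBF86


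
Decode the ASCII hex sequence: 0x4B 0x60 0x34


Codes (hex): 0x4B 0x60 0x34
Per-code ASCII lookup:
  0x4B = 75  (range 65-90: uppercase, 75 - 65 = 10) → 'K'
  0x60 = 96  (special character) → '`'
  0x34 = 52  (range 48-57: digits, 52 - 48 = 4) → '4'
= 'K`4'


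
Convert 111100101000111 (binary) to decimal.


Positional values:
Bit 0: 1 × 2^0 = 1
Bit 1: 1 × 2^1 = 2
Bit 2: 1 × 2^2 = 4
Bit 6: 1 × 2^6 = 64
Bit 8: 1 × 2^8 = 256
Bit 11: 1 × 2^11 = 2048
Bit 12: 1 × 2^12 = 4096
Bit 13: 1 × 2^13 = 8192
Bit 14: 1 × 2^14 = 16384
Sum = 1 + 2 + 4 + 64 + 256 + 2048 + 4096 + 8192 + 16384
= 31047


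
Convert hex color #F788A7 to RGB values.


Hex: #F788A7
R = F7₁₆ = 247
G = 88₁₆ = 136
B = A7₁₆ = 167
= RGB(247, 136, 167)


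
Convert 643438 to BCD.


Each digit → 4-bit binary:
  6 → 0110
  4 → 0100
  3 → 0011
  4 → 0100
  3 → 0011
  8 → 1000
= 0110 0100 0011 0100 0011 1000


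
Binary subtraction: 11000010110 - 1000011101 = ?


Align and subtract column by column (LSB to MSB, borrowing when needed):
  11000010110
- 01000011101
  -----------
  col 0: (0 - 0 borrow-in) - 1 → borrow from next column: (0+2) - 1 = 1, borrow out 1
  col 1: (1 - 1 borrow-in) - 0 → 0 - 0 = 0, borrow out 0
  col 2: (1 - 0 borrow-in) - 1 → 1 - 1 = 0, borrow out 0
  col 3: (0 - 0 borrow-in) - 1 → borrow from next column: (0+2) - 1 = 1, borrow out 1
  col 4: (1 - 1 borrow-in) - 1 → borrow from next column: (0+2) - 1 = 1, borrow out 1
  col 5: (0 - 1 borrow-in) - 0 → borrow from next column: (-1+2) - 0 = 1, borrow out 1
  col 6: (0 - 1 borrow-in) - 0 → borrow from next column: (-1+2) - 0 = 1, borrow out 1
  col 7: (0 - 1 borrow-in) - 0 → borrow from next column: (-1+2) - 0 = 1, borrow out 1
  col 8: (0 - 1 borrow-in) - 0 → borrow from next column: (-1+2) - 0 = 1, borrow out 1
  col 9: (1 - 1 borrow-in) - 1 → borrow from next column: (0+2) - 1 = 1, borrow out 1
  col 10: (1 - 1 borrow-in) - 0 → 0 - 0 = 0, borrow out 0
Reading bits MSB→LSB: 01111111001
Strip leading zeros: 1111111001
= 1111111001


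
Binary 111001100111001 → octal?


Group into 3-bit groups: 111001100111001
  111 = 7
  001 = 1
  100 = 4
  111 = 7
  001 = 1
= 0o71471


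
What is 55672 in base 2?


Divide by 2 repeatedly:
55672 ÷ 2 = 27836 remainder 0
27836 ÷ 2 = 13918 remainder 0
13918 ÷ 2 = 6959 remainder 0
6959 ÷ 2 = 3479 remainder 1
3479 ÷ 2 = 1739 remainder 1
1739 ÷ 2 = 869 remainder 1
869 ÷ 2 = 434 remainder 1
434 ÷ 2 = 217 remainder 0
217 ÷ 2 = 108 remainder 1
108 ÷ 2 = 54 remainder 0
54 ÷ 2 = 27 remainder 0
27 ÷ 2 = 13 remainder 1
13 ÷ 2 = 6 remainder 1
6 ÷ 2 = 3 remainder 0
3 ÷ 2 = 1 remainder 1
1 ÷ 2 = 0 remainder 1
Reading remainders bottom-up:
= 1101100101111000


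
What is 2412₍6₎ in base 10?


Positional values (base 6):
  2 × 6^0 = 2 × 1 = 2
  1 × 6^1 = 1 × 6 = 6
  4 × 6^2 = 4 × 36 = 144
  2 × 6^3 = 2 × 216 = 432
Sum = 2 + 6 + 144 + 432
= 584


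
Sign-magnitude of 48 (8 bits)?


Sign bit: 0 (positive)
Magnitude: 48 = 0110000
= 00110000


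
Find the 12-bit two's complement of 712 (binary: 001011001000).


Original: 001011001000
Step 1 - Invert all bits: 110100110111
Step 2 - Add 1: 110100110111 + 1
= 110100111000 (represents -712)


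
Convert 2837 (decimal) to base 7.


Divide by 7 repeatedly:
2837 ÷ 7 = 405 remainder 2
405 ÷ 7 = 57 remainder 6
57 ÷ 7 = 8 remainder 1
8 ÷ 7 = 1 remainder 1
1 ÷ 7 = 0 remainder 1
Reading remainders bottom-up:
= 11162


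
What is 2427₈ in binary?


Each octal digit → 3 binary bits:
  2 = 010
  4 = 100
  2 = 010
  7 = 111
Concatenate: 010 100 010 111
= 010100010111


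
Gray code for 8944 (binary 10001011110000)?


Binary: 10001011110000
Gray code: G = B XOR (B >> 1)
B >> 1 = 01000101111000
10001011110000 XOR 01000101111000:
  1 XOR 0 = 1
  0 XOR 1 = 1
  0 XOR 0 = 0
  0 XOR 0 = 0
  1 XOR 0 = 1
  0 XOR 1 = 1
  1 XOR 0 = 1
  1 XOR 1 = 0
  1 XOR 1 = 0
  1 XOR 1 = 0
  0 XOR 1 = 1
  0 XOR 0 = 0
  0 XOR 0 = 0
  0 XOR 0 = 0
= 11001110001000


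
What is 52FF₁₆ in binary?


Each hex digit → 4 binary bits:
  5 = 0101
  2 = 0010
  F = 1111
  F = 1111
Concatenate: 0101 0010 1111 1111
= 0101001011111111


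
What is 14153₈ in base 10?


Positional values:
Position 0: 3 × 8^0 = 3
Position 1: 5 × 8^1 = 40
Position 2: 1 × 8^2 = 64
Position 3: 4 × 8^3 = 2048
Position 4: 1 × 8^4 = 4096
Sum = 3 + 40 + 64 + 2048 + 4096
= 6251


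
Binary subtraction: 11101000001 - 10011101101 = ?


Align and subtract column by column (LSB to MSB, borrowing when needed):
  11101000001
- 10011101101
  -----------
  col 0: (1 - 0 borrow-in) - 1 → 1 - 1 = 0, borrow out 0
  col 1: (0 - 0 borrow-in) - 0 → 0 - 0 = 0, borrow out 0
  col 2: (0 - 0 borrow-in) - 1 → borrow from next column: (0+2) - 1 = 1, borrow out 1
  col 3: (0 - 1 borrow-in) - 1 → borrow from next column: (-1+2) - 1 = 0, borrow out 1
  col 4: (0 - 1 borrow-in) - 0 → borrow from next column: (-1+2) - 0 = 1, borrow out 1
  col 5: (0 - 1 borrow-in) - 1 → borrow from next column: (-1+2) - 1 = 0, borrow out 1
  col 6: (1 - 1 borrow-in) - 1 → borrow from next column: (0+2) - 1 = 1, borrow out 1
  col 7: (0 - 1 borrow-in) - 1 → borrow from next column: (-1+2) - 1 = 0, borrow out 1
  col 8: (1 - 1 borrow-in) - 0 → 0 - 0 = 0, borrow out 0
  col 9: (1 - 0 borrow-in) - 0 → 1 - 0 = 1, borrow out 0
  col 10: (1 - 0 borrow-in) - 1 → 1 - 1 = 0, borrow out 0
Reading bits MSB→LSB: 01001010100
Strip leading zeros: 1001010100
= 1001010100


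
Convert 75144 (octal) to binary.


Each octal digit → 3 binary bits:
  7 = 111
  5 = 101
  1 = 001
  4 = 100
  4 = 100
Concatenate: 111 101 001 100 100
= 111101001100100


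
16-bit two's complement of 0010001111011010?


Original: 0010001111011010
Step 1 - Invert all bits: 1101110000100101
Step 2 - Add 1: 1101110000100101 + 1
= 1101110000100110 (represents -9178)


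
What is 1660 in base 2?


Divide by 2 repeatedly:
1660 ÷ 2 = 830 remainder 0
830 ÷ 2 = 415 remainder 0
415 ÷ 2 = 207 remainder 1
207 ÷ 2 = 103 remainder 1
103 ÷ 2 = 51 remainder 1
51 ÷ 2 = 25 remainder 1
25 ÷ 2 = 12 remainder 1
12 ÷ 2 = 6 remainder 0
6 ÷ 2 = 3 remainder 0
3 ÷ 2 = 1 remainder 1
1 ÷ 2 = 0 remainder 1
Reading remainders bottom-up:
= 11001111100


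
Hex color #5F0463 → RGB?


Hex: #5F0463
R = 5F₁₆ = 95
G = 04₁₆ = 4
B = 63₁₆ = 99
= RGB(95, 4, 99)


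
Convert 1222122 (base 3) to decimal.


Positional values (base 3):
  2 × 3^0 = 2 × 1 = 2
  2 × 3^1 = 2 × 3 = 6
  1 × 3^2 = 1 × 9 = 9
  2 × 3^3 = 2 × 27 = 54
  2 × 3^4 = 2 × 81 = 162
  2 × 3^5 = 2 × 243 = 486
  1 × 3^6 = 1 × 729 = 729
Sum = 2 + 6 + 9 + 54 + 162 + 486 + 729
= 1448


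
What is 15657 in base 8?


Divide by 8 repeatedly:
15657 ÷ 8 = 1957 remainder 1
1957 ÷ 8 = 244 remainder 5
244 ÷ 8 = 30 remainder 4
30 ÷ 8 = 3 remainder 6
3 ÷ 8 = 0 remainder 3
Reading remainders bottom-up:
= 0o36451


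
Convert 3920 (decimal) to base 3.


Divide by 3 repeatedly:
3920 ÷ 3 = 1306 remainder 2
1306 ÷ 3 = 435 remainder 1
435 ÷ 3 = 145 remainder 0
145 ÷ 3 = 48 remainder 1
48 ÷ 3 = 16 remainder 0
16 ÷ 3 = 5 remainder 1
5 ÷ 3 = 1 remainder 2
1 ÷ 3 = 0 remainder 1
Reading remainders bottom-up:
= 12101012


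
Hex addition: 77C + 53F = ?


Align and add column by column (LSB to MSB, each column mod 16 with carry):
  077C
+ 053F
  ----
  col 0: C(12) + F(15) + 0 (carry in) = 27 → B(11), carry out 1
  col 1: 7(7) + 3(3) + 1 (carry in) = 11 → B(11), carry out 0
  col 2: 7(7) + 5(5) + 0 (carry in) = 12 → C(12), carry out 0
  col 3: 0(0) + 0(0) + 0 (carry in) = 0 → 0(0), carry out 0
Reading digits MSB→LSB: 0CBB
Strip leading zeros: CBB
= 0xCBB


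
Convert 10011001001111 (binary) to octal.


Group into 3-bit groups: 010011001001111
  010 = 2
  011 = 3
  001 = 1
  001 = 1
  111 = 7
= 0o23117


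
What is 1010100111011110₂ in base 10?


Positional values:
Bit 1: 1 × 2^1 = 2
Bit 2: 1 × 2^2 = 4
Bit 3: 1 × 2^3 = 8
Bit 4: 1 × 2^4 = 16
Bit 6: 1 × 2^6 = 64
Bit 7: 1 × 2^7 = 128
Bit 8: 1 × 2^8 = 256
Bit 11: 1 × 2^11 = 2048
Bit 13: 1 × 2^13 = 8192
Bit 15: 1 × 2^15 = 32768
Sum = 2 + 4 + 8 + 16 + 64 + 128 + 256 + 2048 + 8192 + 32768
= 43486


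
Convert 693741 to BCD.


Each digit → 4-bit binary:
  6 → 0110
  9 → 1001
  3 → 0011
  7 → 0111
  4 → 0100
  1 → 0001
= 0110 1001 0011 0111 0100 0001


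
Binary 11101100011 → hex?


Group into 4-bit nibbles: 011101100011
  0111 = 7
  0110 = 6
  0011 = 3
= 0x763


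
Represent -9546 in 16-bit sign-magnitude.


Sign bit: 1 (negative)
Magnitude: 9546 = 010010101001010
= 1010010101001010


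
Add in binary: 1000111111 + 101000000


Align and add column by column (LSB to MSB, carry propagating):
  01000111111
+ 00101000000
  -----------
  col 0: 1 + 0 + 0 (carry in) = 1 → bit 1, carry out 0
  col 1: 1 + 0 + 0 (carry in) = 1 → bit 1, carry out 0
  col 2: 1 + 0 + 0 (carry in) = 1 → bit 1, carry out 0
  col 3: 1 + 0 + 0 (carry in) = 1 → bit 1, carry out 0
  col 4: 1 + 0 + 0 (carry in) = 1 → bit 1, carry out 0
  col 5: 1 + 0 + 0 (carry in) = 1 → bit 1, carry out 0
  col 6: 0 + 1 + 0 (carry in) = 1 → bit 1, carry out 0
  col 7: 0 + 0 + 0 (carry in) = 0 → bit 0, carry out 0
  col 8: 0 + 1 + 0 (carry in) = 1 → bit 1, carry out 0
  col 9: 1 + 0 + 0 (carry in) = 1 → bit 1, carry out 0
  col 10: 0 + 0 + 0 (carry in) = 0 → bit 0, carry out 0
Reading bits MSB→LSB: 01101111111
Strip leading zeros: 1101111111
= 1101111111


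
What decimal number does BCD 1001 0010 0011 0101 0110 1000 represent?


Each 4-bit group → digit:
  1001 → 9
  0010 → 2
  0011 → 3
  0101 → 5
  0110 → 6
  1000 → 8
= 923568


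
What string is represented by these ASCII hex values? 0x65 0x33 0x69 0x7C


Codes (hex): 0x65 0x33 0x69 0x7C
Per-code ASCII lookup:
  0x65 = 101  (range 97-122: lowercase, 101 - 97 = 4) → 'e'
  0x33 = 51  (range 48-57: digits, 51 - 48 = 3) → '3'
  0x69 = 105  (range 97-122: lowercase, 105 - 97 = 8) → 'i'
  0x7C = 124  (special character) → '|'
= 'e3i|'


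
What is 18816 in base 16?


Divide by 16 repeatedly:
18816 ÷ 16 = 1176 remainder 0 (0)
1176 ÷ 16 = 73 remainder 8 (8)
73 ÷ 16 = 4 remainder 9 (9)
4 ÷ 16 = 0 remainder 4 (4)
Reading remainders bottom-up:
= 0x4980


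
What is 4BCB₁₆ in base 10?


Positional values:
Position 0: B × 16^0 = 11 × 1 = 11
Position 1: C × 16^1 = 12 × 16 = 192
Position 2: B × 16^2 = 11 × 256 = 2816
Position 3: 4 × 16^3 = 4 × 4096 = 16384
Sum = 11 + 192 + 2816 + 16384
= 19403


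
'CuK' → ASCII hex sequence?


String: 'CuK'  (3 characters)
Per-character ASCII lookup:
  'C': uppercase starts at 65: 'C' = 65 + 2 = 67 → 0x43
  'u': lowercase starts at 97: 'u' = 97 + 20 = 117 → 0x75
  'K': uppercase starts at 65: 'K' = 65 + 10 = 75 → 0x4B
= 0x43 0x75 0x4B


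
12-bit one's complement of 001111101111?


Original: 001111101111
Invert all bits:
  bit 0: 0 → 1
  bit 1: 0 → 1
  bit 2: 1 → 0
  bit 3: 1 → 0
  bit 4: 1 → 0
  bit 5: 1 → 0
  bit 6: 1 → 0
  bit 7: 0 → 1
  bit 8: 1 → 0
  bit 9: 1 → 0
  bit 10: 1 → 0
  bit 11: 1 → 0
= 110000010000


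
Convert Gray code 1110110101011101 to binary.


Gray code: 1110110101011101
MSB stays the same: 1
Each subsequent bit = prev_binary XOR current_gray:
  B[1] = 1 XOR 1 = 0
  B[2] = 0 XOR 1 = 1
  B[3] = 1 XOR 0 = 1
  B[4] = 1 XOR 1 = 0
  B[5] = 0 XOR 1 = 1
  B[6] = 1 XOR 0 = 1
  B[7] = 1 XOR 1 = 0
  B[8] = 0 XOR 0 = 0
  B[9] = 0 XOR 1 = 1
  B[10] = 1 XOR 0 = 1
  B[11] = 1 XOR 1 = 0
  B[12] = 0 XOR 1 = 1
  B[13] = 1 XOR 1 = 0
  B[14] = 0 XOR 0 = 0
  B[15] = 0 XOR 1 = 1
= 1011011001101001 (46697 decimal)


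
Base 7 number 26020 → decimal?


Positional values (base 7):
  0 × 7^0 = 0 × 1 = 0
  2 × 7^1 = 2 × 7 = 14
  0 × 7^2 = 0 × 49 = 0
  6 × 7^3 = 6 × 343 = 2058
  2 × 7^4 = 2 × 2401 = 4802
Sum = 0 + 14 + 0 + 2058 + 4802
= 6874


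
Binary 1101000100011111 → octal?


Group into 3-bit groups: 001101000100011111
  001 = 1
  101 = 5
  000 = 0
  100 = 4
  011 = 3
  111 = 7
= 0o150437


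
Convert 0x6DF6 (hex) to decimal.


Positional values:
Position 0: 6 × 16^0 = 6 × 1 = 6
Position 1: F × 16^1 = 15 × 16 = 240
Position 2: D × 16^2 = 13 × 256 = 3328
Position 3: 6 × 16^3 = 6 × 4096 = 24576
Sum = 6 + 240 + 3328 + 24576
= 28150


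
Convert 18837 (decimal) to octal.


Divide by 8 repeatedly:
18837 ÷ 8 = 2354 remainder 5
2354 ÷ 8 = 294 remainder 2
294 ÷ 8 = 36 remainder 6
36 ÷ 8 = 4 remainder 4
4 ÷ 8 = 0 remainder 4
Reading remainders bottom-up:
= 0o44625


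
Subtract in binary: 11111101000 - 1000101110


Align and subtract column by column (LSB to MSB, borrowing when needed):
  11111101000
- 01000101110
  -----------
  col 0: (0 - 0 borrow-in) - 0 → 0 - 0 = 0, borrow out 0
  col 1: (0 - 0 borrow-in) - 1 → borrow from next column: (0+2) - 1 = 1, borrow out 1
  col 2: (0 - 1 borrow-in) - 1 → borrow from next column: (-1+2) - 1 = 0, borrow out 1
  col 3: (1 - 1 borrow-in) - 1 → borrow from next column: (0+2) - 1 = 1, borrow out 1
  col 4: (0 - 1 borrow-in) - 0 → borrow from next column: (-1+2) - 0 = 1, borrow out 1
  col 5: (1 - 1 borrow-in) - 1 → borrow from next column: (0+2) - 1 = 1, borrow out 1
  col 6: (1 - 1 borrow-in) - 0 → 0 - 0 = 0, borrow out 0
  col 7: (1 - 0 borrow-in) - 0 → 1 - 0 = 1, borrow out 0
  col 8: (1 - 0 borrow-in) - 0 → 1 - 0 = 1, borrow out 0
  col 9: (1 - 0 borrow-in) - 1 → 1 - 1 = 0, borrow out 0
  col 10: (1 - 0 borrow-in) - 0 → 1 - 0 = 1, borrow out 0
Reading bits MSB→LSB: 10110111010
Strip leading zeros: 10110111010
= 10110111010


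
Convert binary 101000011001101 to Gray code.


Binary: 101000011001101
Gray code: G = B XOR (B >> 1)
B >> 1 = 010100001100110
101000011001101 XOR 010100001100110:
  1 XOR 0 = 1
  0 XOR 1 = 1
  1 XOR 0 = 1
  0 XOR 1 = 1
  0 XOR 0 = 0
  0 XOR 0 = 0
  0 XOR 0 = 0
  1 XOR 0 = 1
  1 XOR 1 = 0
  0 XOR 1 = 1
  0 XOR 0 = 0
  1 XOR 0 = 1
  1 XOR 1 = 0
  0 XOR 1 = 1
  1 XOR 0 = 1
= 111100010101011
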